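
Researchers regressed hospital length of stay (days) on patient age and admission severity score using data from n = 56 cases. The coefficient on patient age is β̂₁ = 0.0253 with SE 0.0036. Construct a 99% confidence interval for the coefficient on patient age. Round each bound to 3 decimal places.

df = n − k − 1 = 56 − 2 − 1 = 53.
t* = t_{0.005, 53} = 2.671823.
Margin = t* × SE = 2.671823 × 0.0036 = 0.00962.
CI: 0.0253 ± 0.00962 → (0.016, 0.035).
With 99% confidence, each one-unit increase in patient age is associated with a change of between 0.016 and 0.035 days in hospital length of stay, holding the other predictors fixed.

(0.016, 0.035)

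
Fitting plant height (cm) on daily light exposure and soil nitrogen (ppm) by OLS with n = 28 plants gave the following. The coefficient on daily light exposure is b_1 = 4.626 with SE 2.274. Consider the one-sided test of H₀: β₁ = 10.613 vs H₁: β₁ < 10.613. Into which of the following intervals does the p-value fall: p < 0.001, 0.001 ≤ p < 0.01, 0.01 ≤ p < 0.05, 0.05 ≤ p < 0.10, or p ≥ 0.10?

t = (4.626 − 10.613) / 2.274 = -2.633.
df = n − k − 1 = 28 − 2 − 1 = 25.
One-sided p = P(T_{25} < t) ≈ 0.0072.
So 0.001 ≤ p < 0.01.

0.001 ≤ p < 0.01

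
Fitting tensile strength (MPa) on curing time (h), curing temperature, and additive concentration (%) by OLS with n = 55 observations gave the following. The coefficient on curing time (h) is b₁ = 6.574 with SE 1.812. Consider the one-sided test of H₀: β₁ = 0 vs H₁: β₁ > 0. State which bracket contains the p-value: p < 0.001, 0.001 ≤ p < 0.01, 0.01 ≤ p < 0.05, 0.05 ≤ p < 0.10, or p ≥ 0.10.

p < 0.001

t = 6.574 / 1.812 = 3.628.
df = n − k − 1 = 55 − 3 − 1 = 51.
One-sided p = P(T_{51} > t) ≈ 0.0003.
So p < 0.001.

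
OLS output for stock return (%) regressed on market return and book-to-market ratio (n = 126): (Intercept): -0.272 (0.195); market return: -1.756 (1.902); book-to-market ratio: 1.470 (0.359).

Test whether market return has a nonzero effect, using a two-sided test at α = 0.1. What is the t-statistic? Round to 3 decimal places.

t = -0.923

Read off: b = -1.756, SE = 1.902 for market return.
H₀: β₁ = 0 vs H₁: β₁ ≠ 0.
t = -1.756 / 1.902 = -0.923.
df = n − k − 1 = 126 − 2 − 1 = 123.
Two-sided p ≈ 0.3577, which is ≥ 0.1, so fail to reject H₀.
The data do not give significant evidence of an association between market return and stock return, after adjusting for the other predictors.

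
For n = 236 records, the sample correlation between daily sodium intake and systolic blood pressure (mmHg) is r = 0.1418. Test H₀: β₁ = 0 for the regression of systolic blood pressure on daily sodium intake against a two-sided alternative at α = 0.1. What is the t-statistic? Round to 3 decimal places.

t = r·√(n − 2)/√(1 − r²) = 0.1418·√234/√0.979893 = 2.191.
df = n − 2 = 234.
Two-sided p ≈ 0.0294, which is < 0.1, so reject H₀.
There is evidence of a linear association between daily sodium intake and systolic blood pressure.

t = 2.191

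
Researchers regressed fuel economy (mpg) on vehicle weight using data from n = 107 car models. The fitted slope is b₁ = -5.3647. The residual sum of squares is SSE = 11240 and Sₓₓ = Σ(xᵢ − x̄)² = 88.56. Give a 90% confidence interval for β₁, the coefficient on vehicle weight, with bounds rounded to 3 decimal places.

MSE = SSE/(n − 2) = 11240/105 = 107.048.
SE(b₁) = √(MSE/Sₓₓ) = √(107.048/88.56) = 1.09944.
df = n − 2 = 105.
t* = t_{0.05, 105} = 1.659495.
Margin = t* × SE = 1.659495 × 1.09944 = 1.82451.
CI: -5.3647 ± 1.82451 → (-7.189, -3.540).
With 90% confidence, each one-unit increase in vehicle weight is associated with a change of between -7.189 and -3.540 mpg in fuel economy.

(-7.189, -3.540)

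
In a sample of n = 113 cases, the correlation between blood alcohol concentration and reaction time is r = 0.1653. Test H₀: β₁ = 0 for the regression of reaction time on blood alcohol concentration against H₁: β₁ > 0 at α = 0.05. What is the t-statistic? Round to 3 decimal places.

t = 1.766

t = r·√(n − 2)/√(1 − r²) = 0.1653·√111/√0.972676 = 1.766.
df = n − 2 = 111.
One-sided p ≈ 0.0401, which is < 0.05, so reject H₀.
There is evidence of a linear association between blood alcohol concentration and reaction time.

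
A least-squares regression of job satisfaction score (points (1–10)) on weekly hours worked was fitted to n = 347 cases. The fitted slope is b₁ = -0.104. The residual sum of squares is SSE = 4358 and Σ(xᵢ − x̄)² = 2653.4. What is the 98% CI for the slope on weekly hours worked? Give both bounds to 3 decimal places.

(-0.265, 0.057)

MSE = SSE/(n − 2) = 4358/345 = 12.6319.
SE(b₁) = √(MSE/Sₓₓ) = √(12.6319/2653.4) = 0.0689974.
df = n − 2 = 345.
t* = t_{0.01, 345} = 2.337205.
Margin = t* × SE = 2.337205 × 0.0689974 = 0.16126.
CI: -0.104 ± 0.16126 → (-0.265, 0.057).
With 98% confidence, each one-unit increase in weekly hours worked is associated with a change of between -0.265 and 0.057 points (1–10) in job satisfaction score.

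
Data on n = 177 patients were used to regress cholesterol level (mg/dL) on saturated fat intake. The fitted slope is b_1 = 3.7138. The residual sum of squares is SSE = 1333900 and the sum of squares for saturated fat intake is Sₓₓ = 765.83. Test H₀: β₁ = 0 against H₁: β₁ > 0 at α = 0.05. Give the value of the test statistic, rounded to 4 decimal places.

t = 1.1772

MSE = SSE/(n − 2) = 1333900/175 = 7622.29.
SE(b_1) = √(MSE/Sₓₓ) = √(7622.29/765.83) = 3.15483.
t = 3.7138 / 3.15483 = 1.1772.
df = n − 2 = 175.
One-sided p ≈ 0.1204, which is ≥ 0.05, so fail to reject H₀.
The data do not give significant evidence that the true slope on saturated fat intake is positive.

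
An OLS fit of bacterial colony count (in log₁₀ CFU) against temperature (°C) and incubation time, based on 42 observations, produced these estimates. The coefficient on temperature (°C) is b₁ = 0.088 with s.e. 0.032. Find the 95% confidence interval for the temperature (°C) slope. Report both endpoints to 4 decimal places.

(0.0233, 0.1527)

df = n − k − 1 = 42 − 2 − 1 = 39.
t* = t_{0.025, 39} = 2.022691.
Margin = t* × SE = 2.022691 × 0.032 = 0.064726.
CI: 0.088 ± 0.064726 → (0.0233, 0.1527).
With 95% confidence, each one-unit increase in temperature (°C) is associated with a change of between 0.0233 and 0.1527 log₁₀ CFU in bacterial colony count, holding the other predictors fixed.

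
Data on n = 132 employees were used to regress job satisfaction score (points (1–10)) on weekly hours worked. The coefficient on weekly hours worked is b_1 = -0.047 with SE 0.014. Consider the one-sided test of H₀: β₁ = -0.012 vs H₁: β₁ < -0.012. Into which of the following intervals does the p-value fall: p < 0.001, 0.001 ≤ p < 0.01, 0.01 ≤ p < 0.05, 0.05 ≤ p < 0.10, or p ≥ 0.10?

0.001 ≤ p < 0.01

t = (-0.047 − (-0.012)) / 0.014 = -2.500.
df = n − 2 = 132 − 2 = 130.
One-sided p = P(T_{130} < t) ≈ 0.0068.
So 0.001 ≤ p < 0.01.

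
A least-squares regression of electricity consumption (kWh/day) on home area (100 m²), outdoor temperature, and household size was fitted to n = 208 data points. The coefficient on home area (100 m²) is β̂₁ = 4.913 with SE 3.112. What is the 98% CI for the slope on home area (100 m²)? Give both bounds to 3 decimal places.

df = n − k − 1 = 208 − 3 − 1 = 204.
t* = t_{0.01, 204} = 2.344766.
Margin = t* × SE = 2.344766 × 3.112 = 7.29691.
CI: 4.913 ± 7.29691 → (-2.384, 12.210).
With 98% confidence, each one-unit increase in home area (100 m²) is associated with a change of between -2.384 and 12.210 kWh/day in electricity consumption, holding the other predictors fixed.

(-2.384, 12.210)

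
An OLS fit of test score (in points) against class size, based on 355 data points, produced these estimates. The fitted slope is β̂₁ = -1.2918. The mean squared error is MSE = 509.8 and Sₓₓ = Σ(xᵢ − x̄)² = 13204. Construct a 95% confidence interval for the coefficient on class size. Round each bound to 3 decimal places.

SE(β̂₁) = √(MSE/Sₓₓ) = √(509.8/13204) = 0.196493.
df = n − 2 = 353.
t* = t_{0.025, 353} = 1.966707.
Margin = t* × SE = 1.966707 × 0.196493 = 0.38644.
CI: -1.2918 ± 0.38644 → (-1.678, -0.905).
With 95% confidence, each one-unit increase in class size is associated with a change of between -1.678 and -0.905 points in test score.

(-1.678, -0.905)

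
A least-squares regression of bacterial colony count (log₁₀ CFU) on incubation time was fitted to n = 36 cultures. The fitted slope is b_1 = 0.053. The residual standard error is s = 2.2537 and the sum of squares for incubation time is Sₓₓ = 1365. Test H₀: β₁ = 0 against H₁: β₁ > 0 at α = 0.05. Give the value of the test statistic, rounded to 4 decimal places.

SE(b_1) = s/√Sₓₓ = 2.2537/√1365 = 0.061.
t = 0.053 / 0.061 = 0.8689.
df = n − 2 = 34.
One-sided p ≈ 0.1955, which is ≥ 0.05, so fail to reject H₀.
The data do not give significant evidence that the true slope on incubation time is positive.

t = 0.8689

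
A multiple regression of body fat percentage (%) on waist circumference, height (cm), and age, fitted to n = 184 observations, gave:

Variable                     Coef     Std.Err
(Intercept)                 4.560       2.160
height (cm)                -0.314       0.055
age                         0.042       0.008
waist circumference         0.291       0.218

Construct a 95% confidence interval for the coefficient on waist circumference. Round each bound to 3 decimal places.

Read off: b = 0.291, SE = 0.218 for waist circumference.
df = n − k − 1 = 184 − 3 − 1 = 180.
t* = t_{0.025, 180} = 1.973231.
Margin = t* × SE = 1.973231 × 0.218 = 0.43016.
CI: 0.291 ± 0.43016 → (-0.139, 0.721).

(-0.139, 0.721)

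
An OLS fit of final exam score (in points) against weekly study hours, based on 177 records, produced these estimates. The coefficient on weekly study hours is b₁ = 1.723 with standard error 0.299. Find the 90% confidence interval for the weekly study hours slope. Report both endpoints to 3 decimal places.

df = n − 2 = 177 − 2 = 175.
t* = t_{0.05, 175} = 1.653607.
Margin = t* × SE = 1.653607 × 0.299 = 0.49443.
CI: 1.723 ± 0.49443 → (1.229, 2.217).
With 90% confidence, each one-unit increase in weekly study hours is associated with a change of between 1.229 and 2.217 points in final exam score.

(1.229, 2.217)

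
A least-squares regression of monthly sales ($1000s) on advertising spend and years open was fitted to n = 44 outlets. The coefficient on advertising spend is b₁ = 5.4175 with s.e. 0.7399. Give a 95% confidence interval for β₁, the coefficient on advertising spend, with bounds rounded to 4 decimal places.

(3.9232, 6.9118)

df = n − k − 1 = 44 − 2 − 1 = 41.
t* = t_{0.025, 41} = 2.019541.
Margin = t* × SE = 2.019541 × 0.7399 = 1.494258.
CI: 5.4175 ± 1.494258 → (3.9232, 6.9118).
With 95% confidence, each one-unit increase in advertising spend is associated with a change of between 3.9232 and 6.9118 $1000s in monthly sales, holding the other predictors fixed.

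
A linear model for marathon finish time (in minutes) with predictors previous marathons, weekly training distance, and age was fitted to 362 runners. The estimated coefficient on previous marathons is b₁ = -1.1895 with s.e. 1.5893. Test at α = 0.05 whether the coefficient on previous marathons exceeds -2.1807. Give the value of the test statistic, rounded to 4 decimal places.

H₀: β₁ = -2.1807 vs H₁: β₁ > -2.1807.
t = (b₁ − β₁⁰)/SE = (-1.1895 − (-2.1807)) / 1.5893 = 0.6237.
df = n − k − 1 = 362 − 3 − 1 = 358.
One-sided p ≈ 0.2666, which is ≥ 0.05, so fail to reject H₀.
The data do not give significant evidence that the true slope on previous marathons exceeds -2.1807 minutes per unit, holding the other predictors fixed.

t = 0.6237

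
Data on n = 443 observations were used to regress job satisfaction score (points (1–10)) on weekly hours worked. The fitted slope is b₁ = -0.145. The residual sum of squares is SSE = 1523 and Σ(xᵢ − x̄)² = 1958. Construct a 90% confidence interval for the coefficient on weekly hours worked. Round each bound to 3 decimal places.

(-0.214, -0.076)

MSE = SSE/(n − 2) = 1523/441 = 3.45351.
SE(b₁) = √(MSE/Sₓₓ) = √(3.45351/1958) = 0.0419976.
df = n − 2 = 441.
t* = t_{0.05, 441} = 1.648316.
Margin = t* × SE = 1.648316 × 0.0419976 = 0.06923.
CI: -0.145 ± 0.06923 → (-0.214, -0.076).
With 90% confidence, each one-unit increase in weekly hours worked is associated with a change of between -0.214 and -0.076 points (1–10) in job satisfaction score.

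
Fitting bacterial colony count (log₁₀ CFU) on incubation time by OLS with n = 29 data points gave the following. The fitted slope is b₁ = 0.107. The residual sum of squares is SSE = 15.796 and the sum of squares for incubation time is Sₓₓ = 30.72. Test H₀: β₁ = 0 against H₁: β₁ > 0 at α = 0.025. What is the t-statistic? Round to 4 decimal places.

MSE = SSE/(n − 2) = 15.796/27 = 0.585037.
SE(b₁) = √(MSE/Sₓₓ) = √(0.585037/30.72) = 0.138001.
t = 0.107 / 0.138001 = 0.7754.
df = n − 2 = 27.
One-sided p ≈ 0.2224, which is ≥ 0.025, so fail to reject H₀.
The data do not give significant evidence that the true slope on incubation time is positive.

t = 0.7754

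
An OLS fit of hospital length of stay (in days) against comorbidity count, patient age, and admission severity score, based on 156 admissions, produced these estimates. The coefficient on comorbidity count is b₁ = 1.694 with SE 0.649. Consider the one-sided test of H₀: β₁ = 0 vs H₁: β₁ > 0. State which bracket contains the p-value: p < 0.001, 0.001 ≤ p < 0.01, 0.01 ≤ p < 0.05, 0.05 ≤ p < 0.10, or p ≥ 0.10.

0.001 ≤ p < 0.01

t = 1.694 / 0.649 = 2.610.
df = n − k − 1 = 156 − 3 − 1 = 152.
One-sided p = P(T_{152} > t) ≈ 0.0050.
So 0.001 ≤ p < 0.01.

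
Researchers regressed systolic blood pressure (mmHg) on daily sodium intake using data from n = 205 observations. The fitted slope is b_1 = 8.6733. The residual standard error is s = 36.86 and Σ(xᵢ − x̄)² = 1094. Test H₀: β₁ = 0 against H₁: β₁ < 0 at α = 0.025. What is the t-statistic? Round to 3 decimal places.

SE(b_1) = s/√Sₓₓ = 36.86/√1094 = 1.11441.
t = 8.6733 / 1.11441 = 7.783.
df = n − 2 = 203.
One-sided p ≈ 1.0000, which is ≥ 0.025, so fail to reject H₀.
The data do not give significant evidence that the true slope on daily sodium intake is negative.

t = 7.783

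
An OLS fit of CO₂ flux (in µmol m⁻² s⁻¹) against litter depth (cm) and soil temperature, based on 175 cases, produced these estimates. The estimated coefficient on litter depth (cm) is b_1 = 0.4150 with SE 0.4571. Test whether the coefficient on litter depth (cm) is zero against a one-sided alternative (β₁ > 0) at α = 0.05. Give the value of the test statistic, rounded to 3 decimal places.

t = 0.908

H₀: β₁ = 0 vs H₁: β₁ > 0.
t = (b_1 − β₁⁰)/SE = 0.4150 / 0.4571 = 0.908.
df = n − k − 1 = 175 − 2 − 1 = 172.
One-sided p ≈ 0.1826, which is ≥ 0.05, so fail to reject H₀.
The data do not give significant evidence that the true slope on litter depth (cm) is positive, holding the other predictors fixed.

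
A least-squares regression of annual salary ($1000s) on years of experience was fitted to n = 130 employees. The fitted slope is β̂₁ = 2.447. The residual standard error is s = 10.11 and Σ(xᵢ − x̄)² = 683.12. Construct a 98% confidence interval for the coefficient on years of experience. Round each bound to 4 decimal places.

SE(β̂₁) = s/√Sₓₓ = 10.11/√683.12 = 0.386814.
df = n − 2 = 128.
t* = t_{0.01, 128} = 2.355834.
Margin = t* × SE = 2.355834 × 0.386814 = 0.911270.
CI: 2.447 ± 0.911270 → (1.5357, 3.3583).
With 98% confidence, each one-unit increase in years of experience is associated with a change of between 1.5357 and 3.3583 $1000s in annual salary.

(1.5357, 3.3583)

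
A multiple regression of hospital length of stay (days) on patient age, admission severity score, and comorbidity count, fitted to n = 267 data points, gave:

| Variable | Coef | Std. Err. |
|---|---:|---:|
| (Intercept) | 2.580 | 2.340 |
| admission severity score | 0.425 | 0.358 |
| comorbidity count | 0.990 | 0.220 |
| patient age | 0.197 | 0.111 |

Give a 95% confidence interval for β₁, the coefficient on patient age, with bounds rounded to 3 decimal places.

(-0.022, 0.416)

Read off: b = 0.197, SE = 0.111 for patient age.
df = n − k − 1 = 267 − 3 − 1 = 263.
t* = t_{0.025, 263} = 1.969025.
Margin = t* × SE = 1.969025 × 0.111 = 0.21856.
CI: 0.197 ± 0.21856 → (-0.022, 0.416).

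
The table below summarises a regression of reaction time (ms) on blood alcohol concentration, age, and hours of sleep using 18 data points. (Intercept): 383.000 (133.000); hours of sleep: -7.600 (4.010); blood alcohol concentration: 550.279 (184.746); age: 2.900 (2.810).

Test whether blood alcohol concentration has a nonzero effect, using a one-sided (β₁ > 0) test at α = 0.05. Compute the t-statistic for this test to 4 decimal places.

t = 2.9786

Read off: b = 550.279, SE = 184.746 for blood alcohol concentration.
H₀: β₁ = 0 vs H₁: β₁ > 0.
t = 550.279 / 184.746 = 2.9786.
df = n − k − 1 = 18 − 3 − 1 = 14.
One-sided p ≈ 0.0050, which is < 0.05, so reject H₀.
There is evidence that the true slope on blood alcohol concentration is positive, holding the other predictors fixed.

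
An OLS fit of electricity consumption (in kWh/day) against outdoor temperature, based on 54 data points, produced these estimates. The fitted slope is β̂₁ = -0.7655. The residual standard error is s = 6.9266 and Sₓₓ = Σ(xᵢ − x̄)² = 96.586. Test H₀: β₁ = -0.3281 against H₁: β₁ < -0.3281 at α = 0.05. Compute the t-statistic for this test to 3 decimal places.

t = -0.621

SE(β̂₁) = s/√Sₓₓ = 6.9266/√96.586 = 0.704795.
t = (-0.7655 − (-0.3281)) / 0.704795 = -0.621.
df = n − 2 = 52.
One-sided p ≈ 0.2688, which is ≥ 0.05, so fail to reject H₀.
The data do not give significant evidence that the true slope on outdoor temperature is below -0.3281 kWh/day per unit.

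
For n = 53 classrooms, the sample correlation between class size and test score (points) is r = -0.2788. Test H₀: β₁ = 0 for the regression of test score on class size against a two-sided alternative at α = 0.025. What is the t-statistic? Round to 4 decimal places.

t = r·√(n − 2)/√(1 − r²) = -0.2788·√51/√0.922271 = -2.0732.
df = n − 2 = 51.
Two-sided p ≈ 0.0432, which is ≥ 0.025, so fail to reject H₀.
The data do not give significant evidence of a linear association between class size and test score.

t = -2.0732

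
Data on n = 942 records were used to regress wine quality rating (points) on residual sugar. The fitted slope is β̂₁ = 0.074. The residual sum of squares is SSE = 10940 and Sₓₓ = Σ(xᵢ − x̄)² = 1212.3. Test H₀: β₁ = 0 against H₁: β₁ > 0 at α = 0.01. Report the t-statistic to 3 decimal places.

MSE = SSE/(n − 2) = 10940/940 = 11.6383.
SE(β̂₁) = √(MSE/Sₓₓ) = √(11.6383/1212.3) = 0.0979805.
t = 0.074 / 0.0979805 = 0.755.
df = n − 2 = 940.
One-sided p ≈ 0.2251, which is ≥ 0.01, so fail to reject H₀.
The data do not give significant evidence that the true slope on residual sugar is positive.

t = 0.755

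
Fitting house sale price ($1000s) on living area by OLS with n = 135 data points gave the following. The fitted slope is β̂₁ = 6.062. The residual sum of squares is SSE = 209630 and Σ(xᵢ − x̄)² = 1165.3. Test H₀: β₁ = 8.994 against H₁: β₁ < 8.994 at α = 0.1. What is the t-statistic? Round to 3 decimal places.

t = -2.521

MSE = SSE/(n − 2) = 209630/133 = 1576.17.
SE(β̂₁) = √(MSE/Sₓₓ) = √(1576.17/1165.3) = 1.16301.
t = (6.062 − 8.994) / 1.16301 = -2.521.
df = n − 2 = 133.
One-sided p ≈ 0.0064, which is < 0.1, so reject H₀.
There is evidence that the true slope on living area is below 8.994 $1000s per unit.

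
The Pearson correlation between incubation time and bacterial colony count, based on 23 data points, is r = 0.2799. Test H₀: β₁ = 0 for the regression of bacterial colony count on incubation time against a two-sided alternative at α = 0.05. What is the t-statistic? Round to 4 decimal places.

t = r·√(n − 2)/√(1 − r²) = 0.2799·√21/√0.921656 = 1.3361.
df = n − 2 = 21.
Two-sided p ≈ 0.1958, which is ≥ 0.05, so fail to reject H₀.
The data do not give significant evidence of a linear association between incubation time and bacterial colony count.

t = 1.3361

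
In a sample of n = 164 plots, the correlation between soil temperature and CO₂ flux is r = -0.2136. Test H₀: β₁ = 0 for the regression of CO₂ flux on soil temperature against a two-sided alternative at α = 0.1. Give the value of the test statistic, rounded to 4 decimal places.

t = -2.7829

t = r·√(n − 2)/√(1 − r²) = -0.2136·√162/√0.954375 = -2.7829.
df = n − 2 = 162.
Two-sided p ≈ 0.0060, which is < 0.1, so reject H₀.
There is evidence of a linear association between soil temperature and CO₂ flux.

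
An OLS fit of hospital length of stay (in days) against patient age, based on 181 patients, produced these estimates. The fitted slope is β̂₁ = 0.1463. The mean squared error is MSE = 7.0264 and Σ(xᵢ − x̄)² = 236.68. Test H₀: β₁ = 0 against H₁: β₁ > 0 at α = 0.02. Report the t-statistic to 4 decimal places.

SE(β̂₁) = √(MSE/Sₓₓ) = √(7.0264/236.68) = 0.1723.
t = 0.1463 / 0.1723 = 0.8491.
df = n − 2 = 179.
One-sided p ≈ 0.1985, which is ≥ 0.02, so fail to reject H₀.
The data do not give significant evidence that the true slope on patient age is positive.

t = 0.8491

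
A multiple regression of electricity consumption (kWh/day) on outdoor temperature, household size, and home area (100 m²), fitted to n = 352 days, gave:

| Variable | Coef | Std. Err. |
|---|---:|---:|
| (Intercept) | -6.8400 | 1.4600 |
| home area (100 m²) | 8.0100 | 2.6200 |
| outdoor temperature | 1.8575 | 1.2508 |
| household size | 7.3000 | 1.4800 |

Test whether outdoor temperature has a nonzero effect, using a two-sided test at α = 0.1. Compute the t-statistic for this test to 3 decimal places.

Read off: b = 1.8575, SE = 1.2508 for outdoor temperature.
H₀: β₁ = 0 vs H₁: β₁ ≠ 0.
t = 1.8575 / 1.2508 = 1.485.
df = n − k − 1 = 352 − 3 − 1 = 348.
Two-sided p ≈ 0.1384, which is ≥ 0.1, so fail to reject H₀.
The data do not give significant evidence of an association between outdoor temperature and electricity consumption, after adjusting for the other predictors.

t = 1.485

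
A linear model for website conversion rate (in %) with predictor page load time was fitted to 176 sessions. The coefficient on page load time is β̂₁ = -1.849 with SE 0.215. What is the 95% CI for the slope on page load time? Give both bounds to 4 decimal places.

df = n − 2 = 176 − 2 = 174.
t* = t_{0.025, 174} = 1.973691.
Margin = t* × SE = 1.973691 × 0.215 = 0.424344.
CI: -1.849 ± 0.424344 → (-2.2733, -1.4247).
With 95% confidence, each one-unit increase in page load time is associated with a change of between -2.2733 and -1.4247 % in website conversion rate.

(-2.2733, -1.4247)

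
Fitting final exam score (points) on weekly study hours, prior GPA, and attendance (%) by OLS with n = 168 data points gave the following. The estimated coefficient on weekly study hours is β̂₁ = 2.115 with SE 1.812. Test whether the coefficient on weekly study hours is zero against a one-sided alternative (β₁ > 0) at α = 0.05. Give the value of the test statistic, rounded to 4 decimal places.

t = 1.1672

H₀: β₁ = 0 vs H₁: β₁ > 0.
t = (β̂₁ − β₁⁰)/SE = 2.115 / 1.812 = 1.1672.
df = n − k − 1 = 168 − 3 − 1 = 164.
One-sided p ≈ 0.1224, which is ≥ 0.05, so fail to reject H₀.
The data do not give significant evidence that the true slope on weekly study hours is positive, holding the other predictors fixed.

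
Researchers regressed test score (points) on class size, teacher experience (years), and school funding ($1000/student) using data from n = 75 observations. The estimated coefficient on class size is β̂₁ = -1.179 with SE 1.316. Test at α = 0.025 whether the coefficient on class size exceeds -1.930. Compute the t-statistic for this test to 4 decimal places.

t = 0.5707

H₀: β₁ = -1.930 vs H₁: β₁ > -1.930.
t = (β̂₁ − β₁⁰)/SE = (-1.179 − (-1.930)) / 1.316 = 0.5707.
df = n − k − 1 = 75 − 3 − 1 = 71.
One-sided p ≈ 0.2850, which is ≥ 0.025, so fail to reject H₀.
The data do not give significant evidence that the true slope on class size exceeds -1.930 points per unit, holding the other predictors fixed.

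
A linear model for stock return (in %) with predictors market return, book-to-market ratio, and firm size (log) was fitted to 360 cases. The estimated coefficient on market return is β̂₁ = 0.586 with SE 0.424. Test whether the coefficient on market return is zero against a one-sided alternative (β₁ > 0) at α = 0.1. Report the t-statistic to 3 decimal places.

t = 1.382

H₀: β₁ = 0 vs H₁: β₁ > 0.
t = (β̂₁ − β₁⁰)/SE = 0.586 / 0.424 = 1.382.
df = n − k − 1 = 360 − 3 − 1 = 356.
One-sided p ≈ 0.0839, which is < 0.1, so reject H₀.
There is evidence that the true slope on market return is positive, holding the other predictors fixed.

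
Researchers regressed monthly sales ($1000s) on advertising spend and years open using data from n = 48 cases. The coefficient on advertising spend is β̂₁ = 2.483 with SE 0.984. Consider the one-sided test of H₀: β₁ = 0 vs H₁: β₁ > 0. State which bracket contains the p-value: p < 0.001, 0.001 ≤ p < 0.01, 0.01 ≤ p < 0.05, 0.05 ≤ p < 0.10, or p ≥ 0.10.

0.001 ≤ p < 0.01

t = 2.483 / 0.984 = 2.523.
df = n − k − 1 = 48 − 2 − 1 = 45.
One-sided p = P(T_{45} > t) ≈ 0.0076.
So 0.001 ≤ p < 0.01.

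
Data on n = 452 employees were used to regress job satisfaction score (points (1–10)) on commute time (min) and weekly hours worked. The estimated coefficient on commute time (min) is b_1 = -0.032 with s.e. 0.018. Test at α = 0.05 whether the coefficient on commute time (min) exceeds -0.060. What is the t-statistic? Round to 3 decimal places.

t = 1.556

H₀: β₁ = -0.060 vs H₁: β₁ > -0.060.
t = (b_1 − β₁⁰)/SE = (-0.032 − (-0.060)) / 0.018 = 1.556.
df = n − k − 1 = 452 − 2 − 1 = 449.
One-sided p ≈ 0.0603, which is ≥ 0.05, so fail to reject H₀.
The data do not give significant evidence that the true slope on commute time (min) exceeds -0.060 points (1–10) per unit, holding the other predictors fixed.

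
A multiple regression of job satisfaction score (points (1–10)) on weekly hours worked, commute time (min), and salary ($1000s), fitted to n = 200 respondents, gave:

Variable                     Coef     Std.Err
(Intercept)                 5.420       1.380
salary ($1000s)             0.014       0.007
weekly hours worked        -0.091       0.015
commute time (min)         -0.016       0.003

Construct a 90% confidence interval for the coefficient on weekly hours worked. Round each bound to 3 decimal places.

Read off: b = -0.091, SE = 0.015 for weekly hours worked.
df = n − k − 1 = 200 − 3 − 1 = 196.
t* = t_{0.05, 196} = 1.652665.
Margin = t* × SE = 1.652665 × 0.015 = 0.02479.
CI: -0.091 ± 0.02479 → (-0.116, -0.066).

(-0.116, -0.066)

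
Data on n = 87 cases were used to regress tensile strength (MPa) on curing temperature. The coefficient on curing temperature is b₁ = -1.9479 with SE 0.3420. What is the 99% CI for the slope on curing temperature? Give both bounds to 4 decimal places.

(-2.8490, -1.0468)

df = n − 2 = 87 − 2 = 85.
t* = t_{0.005, 85} = 2.634914.
Margin = t* × SE = 2.634914 × 0.3420 = 0.901141.
CI: -1.9479 ± 0.901141 → (-2.8490, -1.0468).
With 99% confidence, each one-unit increase in curing temperature is associated with a change of between -2.8490 and -1.0468 MPa in tensile strength.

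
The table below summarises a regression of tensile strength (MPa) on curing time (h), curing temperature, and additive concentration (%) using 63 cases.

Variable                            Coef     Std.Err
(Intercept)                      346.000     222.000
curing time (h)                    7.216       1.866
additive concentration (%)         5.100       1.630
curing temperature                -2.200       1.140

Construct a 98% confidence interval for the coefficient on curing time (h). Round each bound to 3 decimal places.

(2.754, 11.678)

Read off: b = 7.216, SE = 1.866 for curing time (h).
df = n − k − 1 = 63 − 3 − 1 = 59.
t* = t_{0.01, 59} = 2.391229.
Margin = t* × SE = 2.391229 × 1.866 = 4.46203.
CI: 7.216 ± 4.46203 → (2.754, 11.678).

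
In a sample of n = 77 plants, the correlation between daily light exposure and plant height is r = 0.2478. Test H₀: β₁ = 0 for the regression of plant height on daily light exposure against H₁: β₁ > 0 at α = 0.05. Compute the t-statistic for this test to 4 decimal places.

t = 2.2151

t = r·√(n − 2)/√(1 − r²) = 0.2478·√75/√0.938595 = 2.2151.
df = n − 2 = 75.
One-sided p ≈ 0.0149, which is < 0.05, so reject H₀.
There is evidence of a linear association between daily light exposure and plant height.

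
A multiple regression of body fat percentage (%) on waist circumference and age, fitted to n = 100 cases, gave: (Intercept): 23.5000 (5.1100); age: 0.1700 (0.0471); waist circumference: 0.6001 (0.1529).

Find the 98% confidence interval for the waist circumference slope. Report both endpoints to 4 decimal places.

(0.2384, 0.9618)

Read off: b = 0.6001, SE = 0.1529 for waist circumference.
df = n − k − 1 = 100 − 2 − 1 = 97.
t* = t_{0.01, 97} = 2.365407.
Margin = t* × SE = 2.365407 × 0.1529 = 0.361671.
CI: 0.6001 ± 0.361671 → (0.2384, 0.9618).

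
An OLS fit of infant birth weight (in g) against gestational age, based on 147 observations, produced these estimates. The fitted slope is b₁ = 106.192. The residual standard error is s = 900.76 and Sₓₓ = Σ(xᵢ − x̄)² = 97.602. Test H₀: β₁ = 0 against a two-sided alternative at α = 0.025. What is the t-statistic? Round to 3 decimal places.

SE(b₁) = s/√Sₓₓ = 900.76/√97.602 = 91.1758.
t = 106.192 / 91.1758 = 1.165.
df = n − 2 = 145.
Two-sided p ≈ 0.2461, which is ≥ 0.025, so fail to reject H₀.
The data do not give significant evidence of an association between gestational age and infant birth weight.

t = 1.165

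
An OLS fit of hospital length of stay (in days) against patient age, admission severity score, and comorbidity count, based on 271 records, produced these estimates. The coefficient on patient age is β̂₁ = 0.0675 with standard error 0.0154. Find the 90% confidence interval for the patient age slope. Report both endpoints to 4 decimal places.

df = n − k − 1 = 271 − 3 − 1 = 267.
t* = t_{0.05, 267} = 1.650581.
Margin = t* × SE = 1.650581 × 0.0154 = 0.025419.
CI: 0.0675 ± 0.025419 → (0.0421, 0.0929).
With 90% confidence, each one-unit increase in patient age is associated with a change of between 0.0421 and 0.0929 days in hospital length of stay, holding the other predictors fixed.

(0.0421, 0.0929)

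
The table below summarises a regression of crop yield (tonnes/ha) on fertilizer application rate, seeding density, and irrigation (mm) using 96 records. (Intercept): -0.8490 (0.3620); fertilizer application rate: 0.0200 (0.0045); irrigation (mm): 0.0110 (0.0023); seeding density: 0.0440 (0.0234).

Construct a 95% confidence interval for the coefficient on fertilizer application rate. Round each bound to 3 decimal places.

Read off: b = 0.0200, SE = 0.0045 for fertilizer application rate.
df = n − k − 1 = 96 − 3 − 1 = 92.
t* = t_{0.025, 92} = 1.986086.
Margin = t* × SE = 1.986086 × 0.0045 = 0.00894.
CI: 0.0200 ± 0.00894 → (0.011, 0.029).

(0.011, 0.029)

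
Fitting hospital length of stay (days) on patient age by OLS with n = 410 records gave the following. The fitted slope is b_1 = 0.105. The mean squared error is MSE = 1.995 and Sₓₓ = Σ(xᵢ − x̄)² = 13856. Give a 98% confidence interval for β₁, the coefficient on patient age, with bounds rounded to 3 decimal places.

SE(b_1) = √(MSE/Sₓₓ) = √(1.995/13856) = 0.0119992.
df = n − 2 = 408.
t* = t_{0.01, 408} = 2.335522.
Margin = t* × SE = 2.335522 × 0.0119992 = 0.02802.
CI: 0.105 ± 0.02802 → (0.077, 0.133).
With 98% confidence, each one-unit increase in patient age is associated with a change of between 0.077 and 0.133 days in hospital length of stay.

(0.077, 0.133)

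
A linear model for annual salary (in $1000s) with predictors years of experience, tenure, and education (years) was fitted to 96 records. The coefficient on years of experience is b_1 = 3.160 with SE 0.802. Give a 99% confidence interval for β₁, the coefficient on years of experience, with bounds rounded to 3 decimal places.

df = n − k − 1 = 96 − 3 − 1 = 92.
t* = t_{0.005, 92} = 2.63033.
Margin = t* × SE = 2.63033 × 0.802 = 2.10952.
CI: 3.160 ± 2.10952 → (1.050, 5.270).
With 99% confidence, each one-unit increase in years of experience is associated with a change of between 1.050 and 5.270 $1000s in annual salary, holding the other predictors fixed.

(1.050, 5.270)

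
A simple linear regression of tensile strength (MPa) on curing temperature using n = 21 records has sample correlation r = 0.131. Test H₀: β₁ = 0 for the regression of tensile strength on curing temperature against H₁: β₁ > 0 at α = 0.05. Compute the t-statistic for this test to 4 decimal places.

t = r·√(n − 2)/√(1 − r²) = 0.131·√19/√0.982839 = 0.5760.
df = n − 2 = 19.
One-sided p ≈ 0.2857, which is ≥ 0.05, so fail to reject H₀.
The data do not give significant evidence of a linear association between curing temperature and tensile strength.

t = 0.5760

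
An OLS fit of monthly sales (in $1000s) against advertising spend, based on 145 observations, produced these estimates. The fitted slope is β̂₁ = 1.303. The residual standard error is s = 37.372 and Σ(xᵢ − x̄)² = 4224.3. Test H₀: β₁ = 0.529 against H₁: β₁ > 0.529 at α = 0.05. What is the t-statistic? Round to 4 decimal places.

t = 1.3461

SE(β̂₁) = s/√Sₓₓ = 37.372/√4224.3 = 0.575001.
t = (1.303 − 0.529) / 0.575001 = 1.3461.
df = n − 2 = 143.
One-sided p ≈ 0.0902, which is ≥ 0.05, so fail to reject H₀.
The data do not give significant evidence that the true slope on advertising spend exceeds 0.529 $1000s per unit.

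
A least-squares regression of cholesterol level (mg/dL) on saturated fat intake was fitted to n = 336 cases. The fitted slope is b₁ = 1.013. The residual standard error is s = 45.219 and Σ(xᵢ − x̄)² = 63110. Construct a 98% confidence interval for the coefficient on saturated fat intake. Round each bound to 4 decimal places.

SE(b₁) = s/√Sₓₓ = 45.219/√63110 = 0.18.
df = n − 2 = 334.
t* = t_{0.01, 334} = 2.337564.
Margin = t* × SE = 2.337564 × 0.18 = 0.420761.
CI: 1.013 ± 0.420761 → (0.5922, 1.4338).
With 98% confidence, each one-unit increase in saturated fat intake is associated with a change of between 0.5922 and 1.4338 mg/dL in cholesterol level.

(0.5922, 1.4338)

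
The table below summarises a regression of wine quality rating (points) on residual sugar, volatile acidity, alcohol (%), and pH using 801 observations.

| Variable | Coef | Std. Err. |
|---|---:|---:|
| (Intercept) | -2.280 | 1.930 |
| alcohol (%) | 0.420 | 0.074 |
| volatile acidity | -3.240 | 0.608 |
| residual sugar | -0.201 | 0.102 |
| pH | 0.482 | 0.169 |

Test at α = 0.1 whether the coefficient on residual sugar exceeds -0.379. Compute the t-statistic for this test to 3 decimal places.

Read off: b = -0.201, SE = 0.102 for residual sugar.
H₀: β₁ = -0.379 vs H₁: β₁ > -0.379.
t = (-0.201 − (-0.379)) / 0.102 = 1.745.
df = n − k − 1 = 801 − 4 − 1 = 796.
One-sided p ≈ 0.0407, which is < 0.1, so reject H₀.
There is evidence that the true slope on residual sugar exceeds -0.379 points per unit, holding the other predictors fixed.

t = 1.745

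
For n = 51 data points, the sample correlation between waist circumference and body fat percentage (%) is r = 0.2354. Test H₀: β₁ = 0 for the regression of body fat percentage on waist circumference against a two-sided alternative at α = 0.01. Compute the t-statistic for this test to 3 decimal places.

t = r·√(n − 2)/√(1 − r²) = 0.2354·√49/√0.944587 = 1.695.
df = n − 2 = 49.
Two-sided p ≈ 0.0963, which is ≥ 0.01, so fail to reject H₀.
The data do not give significant evidence of a linear association between waist circumference and body fat percentage.

t = 1.695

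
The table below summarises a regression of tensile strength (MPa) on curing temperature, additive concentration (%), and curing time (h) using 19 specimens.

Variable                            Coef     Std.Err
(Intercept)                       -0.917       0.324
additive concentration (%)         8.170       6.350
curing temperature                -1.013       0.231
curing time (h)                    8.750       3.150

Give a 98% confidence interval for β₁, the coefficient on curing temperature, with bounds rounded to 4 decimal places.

(-1.6142, -0.4118)

Read off: b = -1.013, SE = 0.231 for curing temperature.
df = n − k − 1 = 19 − 3 − 1 = 15.
t* = t_{0.01, 15} = 2.60248.
Margin = t* × SE = 2.60248 × 0.231 = 0.601173.
CI: -1.013 ± 0.601173 → (-1.6142, -0.4118).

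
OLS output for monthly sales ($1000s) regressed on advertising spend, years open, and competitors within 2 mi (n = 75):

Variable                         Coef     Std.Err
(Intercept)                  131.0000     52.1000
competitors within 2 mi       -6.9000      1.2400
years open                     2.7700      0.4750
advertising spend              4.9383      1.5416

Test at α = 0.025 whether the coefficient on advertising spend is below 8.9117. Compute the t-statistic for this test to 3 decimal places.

Read off: b = 4.9383, SE = 1.5416 for advertising spend.
H₀: β₁ = 8.9117 vs H₁: β₁ < 8.9117.
t = (4.9383 − 8.9117) / 1.5416 = -2.577.
df = n − k − 1 = 75 − 3 − 1 = 71.
One-sided p ≈ 0.0060, which is < 0.025, so reject H₀.
There is evidence that the true slope on advertising spend is below 8.9117 $1000s per unit, holding the other predictors fixed.

t = -2.577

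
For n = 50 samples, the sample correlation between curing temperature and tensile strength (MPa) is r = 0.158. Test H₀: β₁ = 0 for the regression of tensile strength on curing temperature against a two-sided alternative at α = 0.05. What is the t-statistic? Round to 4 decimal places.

t = 1.1086

t = r·√(n − 2)/√(1 − r²) = 0.158·√48/√0.975036 = 1.1086.
df = n − 2 = 48.
Two-sided p ≈ 0.2731, which is ≥ 0.05, so fail to reject H₀.
The data do not give significant evidence of a linear association between curing temperature and tensile strength.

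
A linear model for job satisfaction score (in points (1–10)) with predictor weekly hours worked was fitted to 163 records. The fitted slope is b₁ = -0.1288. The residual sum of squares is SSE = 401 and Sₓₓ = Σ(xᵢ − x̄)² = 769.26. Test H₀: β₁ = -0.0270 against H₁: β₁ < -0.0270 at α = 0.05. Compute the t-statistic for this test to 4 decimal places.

MSE = SSE/(n − 2) = 401/161 = 2.49068.
SE(b₁) = √(MSE/Sₓₓ) = √(2.49068/769.26) = 0.0569014.
t = (-0.1288 − (-0.0270)) / 0.0569014 = -1.7891.
df = n − 2 = 161.
One-sided p ≈ 0.0377, which is < 0.05, so reject H₀.
There is evidence that the true slope on weekly hours worked is below -0.0270 points (1–10) per unit.

t = -1.7891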